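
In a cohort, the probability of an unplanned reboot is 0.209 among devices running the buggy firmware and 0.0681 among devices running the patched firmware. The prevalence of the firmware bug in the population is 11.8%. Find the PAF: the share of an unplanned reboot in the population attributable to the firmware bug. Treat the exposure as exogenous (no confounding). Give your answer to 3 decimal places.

Let p₁ = 0.209, p₀ = 0.0681.
Overall risk P(Y=1) = π·p₁ + (1−π)·p₀ = 0.118×0.209 + 0.882×0.0681 = 0.084726.
Under exogeneity, PAF = [P(Y=1) − p₀] / P(Y=1).
PAF = (0.084726 − 0.0681) / 0.084726 ≈ 0.1962

PAF ≈ 0.196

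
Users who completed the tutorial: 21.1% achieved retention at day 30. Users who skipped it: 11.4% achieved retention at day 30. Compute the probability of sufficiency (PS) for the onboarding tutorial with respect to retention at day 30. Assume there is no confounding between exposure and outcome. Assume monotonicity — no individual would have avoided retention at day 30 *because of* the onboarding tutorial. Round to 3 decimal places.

p₁ = 0.211, p₀ = 0.114.
Under exogeneity and monotonicity, PS = (p₁ − p₀) / (1 − p₀).
PS = (0.211 − 0.114) / (1 − 0.114) = 0.097 / 0.886 ≈ 0.1095

PS ≈ 0.109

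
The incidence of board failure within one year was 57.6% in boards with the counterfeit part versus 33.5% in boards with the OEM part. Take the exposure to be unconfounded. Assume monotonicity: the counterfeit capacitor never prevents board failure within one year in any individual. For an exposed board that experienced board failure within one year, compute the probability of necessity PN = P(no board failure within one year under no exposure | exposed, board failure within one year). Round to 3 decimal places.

p₁ = 0.576, p₀ = 0.335.
Under exogeneity and monotonicity, PN = (p₁ − p₀) / p₁.
PN = (0.576 − 0.335) / 0.576 = 0.241 / 0.576 ≈ 0.4184

PN ≈ 0.418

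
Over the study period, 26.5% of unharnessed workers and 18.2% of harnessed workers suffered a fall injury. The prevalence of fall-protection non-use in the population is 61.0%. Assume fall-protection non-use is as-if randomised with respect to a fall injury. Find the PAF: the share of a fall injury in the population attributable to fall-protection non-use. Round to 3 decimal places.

p₁ = 0.265, p₀ = 0.182.
Overall risk P(Y=1) = π·p₁ + (1−π)·p₀ = 0.61×0.265 + 0.39×0.182 = 0.23263.
Under exogeneity, PAF = [P(Y=1) − p₀] / P(Y=1).
PAF = (0.23263 − 0.182) / 0.23263 ≈ 0.2176

PAF ≈ 0.218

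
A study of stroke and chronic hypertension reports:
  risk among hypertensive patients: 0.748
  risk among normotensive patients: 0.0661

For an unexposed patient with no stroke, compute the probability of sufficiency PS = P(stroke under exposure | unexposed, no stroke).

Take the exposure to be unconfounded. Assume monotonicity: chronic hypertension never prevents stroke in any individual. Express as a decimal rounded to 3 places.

Let p₁ = 0.748, p₀ = 0.0661.
Under exogeneity and monotonicity, PS = (p₁ − p₀) / (1 − p₀).
PS = (0.748 − 0.0661) / (1 − 0.0661) = 0.6819 / 0.9339 ≈ 0.7302

PS ≈ 0.730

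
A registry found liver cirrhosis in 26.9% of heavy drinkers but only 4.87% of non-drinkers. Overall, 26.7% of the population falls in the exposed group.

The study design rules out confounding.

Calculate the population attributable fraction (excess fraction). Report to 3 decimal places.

PAF ≈ 0.547

p₁ = 0.269, p₀ = 0.0487.
Overall risk P(Y=1) = π·p₁ + (1−π)·p₀ = 0.267×0.269 + 0.733×0.0487 = 0.10752.
Under exogeneity, PAF = [P(Y=1) − p₀] / P(Y=1).
PAF = (0.10752 − 0.0487) / 0.10752 ≈ 0.5471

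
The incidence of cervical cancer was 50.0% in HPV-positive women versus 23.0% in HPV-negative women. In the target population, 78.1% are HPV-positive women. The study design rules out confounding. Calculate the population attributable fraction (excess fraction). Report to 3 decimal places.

p₁ = 0.5, p₀ = 0.23.
Overall risk P(Y=1) = π·p₁ + (1−π)·p₀ = 0.781×0.5 + 0.219×0.23 = 0.44087.
Under exogeneity, PAF = [P(Y=1) − p₀] / P(Y=1).
PAF = (0.44087 − 0.23) / 0.44087 ≈ 0.4783

PAF ≈ 0.478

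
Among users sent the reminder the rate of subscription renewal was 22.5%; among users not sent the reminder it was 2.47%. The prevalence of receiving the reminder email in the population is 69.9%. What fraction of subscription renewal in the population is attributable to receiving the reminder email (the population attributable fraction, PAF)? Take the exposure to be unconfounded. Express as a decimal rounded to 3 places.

p₁ = 0.225, p₀ = 0.0247.
Overall risk P(Y=1) = π·p₁ + (1−π)·p₀ = 0.699×0.225 + 0.301×0.0247 = 0.16471.
Under exogeneity, PAF = [P(Y=1) − p₀] / P(Y=1).
PAF = (0.16471 − 0.0247) / 0.16471 ≈ 0.8500

PAF ≈ 0.850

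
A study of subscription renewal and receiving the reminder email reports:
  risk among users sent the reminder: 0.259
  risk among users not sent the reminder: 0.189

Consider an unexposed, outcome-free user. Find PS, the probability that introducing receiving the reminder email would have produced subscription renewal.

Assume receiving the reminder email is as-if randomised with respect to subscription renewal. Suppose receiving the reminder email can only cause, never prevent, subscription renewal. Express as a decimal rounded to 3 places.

PS ≈ 0.086

Let p₁ = 0.259, p₀ = 0.189.
Under exogeneity and monotonicity, PS = (p₁ − p₀) / (1 − p₀).
PS = (0.259 − 0.189) / (1 − 0.189) = 0.07 / 0.811 ≈ 0.0863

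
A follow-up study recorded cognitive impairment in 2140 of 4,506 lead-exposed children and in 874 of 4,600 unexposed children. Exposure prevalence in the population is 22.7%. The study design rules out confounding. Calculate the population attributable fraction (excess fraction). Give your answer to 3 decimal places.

PAF ≈ 0.254

p₁ = P(outcome | exposed) = 2140/4506 = 0.47492
p₀ = P(outcome | unexposed) = 874/4600 = 0.19
Overall risk P(Y=1) = π·p₁ + (1−π)·p₀ = 0.227×0.47492 + 0.773×0.19 = 0.25468.
Under exogeneity, PAF = [P(Y=1) − p₀] / P(Y=1).
PAF = (0.25468 − 0.19) / 0.25468 ≈ 0.2540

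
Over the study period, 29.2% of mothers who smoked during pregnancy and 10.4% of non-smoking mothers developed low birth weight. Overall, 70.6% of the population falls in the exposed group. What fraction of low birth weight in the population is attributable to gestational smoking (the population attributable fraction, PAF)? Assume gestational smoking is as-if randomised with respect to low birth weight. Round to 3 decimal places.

PAF ≈ 0.561

p₁ = 0.292, p₀ = 0.104.
Overall risk P(Y=1) = π·p₁ + (1−π)·p₀ = 0.706×0.292 + 0.294×0.104 = 0.23673.
Under exogeneity, PAF = [P(Y=1) − p₀] / P(Y=1).
PAF = (0.23673 − 0.104) / 0.23673 ≈ 0.5607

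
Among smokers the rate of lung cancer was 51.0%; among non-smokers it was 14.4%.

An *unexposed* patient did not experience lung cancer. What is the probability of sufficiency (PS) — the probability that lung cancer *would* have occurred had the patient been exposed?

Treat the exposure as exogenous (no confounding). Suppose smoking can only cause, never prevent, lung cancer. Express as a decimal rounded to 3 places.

PS ≈ 0.428

p₁ = 0.51, p₀ = 0.144.
Under exogeneity and monotonicity, PS = (p₁ − p₀) / (1 − p₀).
PS = (0.51 − 0.144) / (1 − 0.144) = 0.366 / 0.856 ≈ 0.4276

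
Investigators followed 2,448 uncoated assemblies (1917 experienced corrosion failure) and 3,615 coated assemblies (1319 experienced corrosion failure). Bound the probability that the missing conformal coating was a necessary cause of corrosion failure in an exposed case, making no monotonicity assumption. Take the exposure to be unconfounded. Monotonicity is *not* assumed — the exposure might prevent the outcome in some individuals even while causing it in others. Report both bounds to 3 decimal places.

p₁ = P(outcome | exposed) = 1917/2448 = 0.78309
p₀ = P(outcome | unexposed) = 1319/3615 = 0.36487
Under exogeneity alone the bounds on PN are max{0,(p₁−p₀)/p₁} ≤ PN ≤ min{1,(1−p₀)/p₁}.
  lower = (p₁ − p₀)/p₁ = 0.41822 / 0.78309 ≈ 0.5341
  upper = min{1, (1 − p₀)/p₁} = 0.63513 / 0.78309 ≈ 0.8111

0.534 ≤ PN ≤ 0.811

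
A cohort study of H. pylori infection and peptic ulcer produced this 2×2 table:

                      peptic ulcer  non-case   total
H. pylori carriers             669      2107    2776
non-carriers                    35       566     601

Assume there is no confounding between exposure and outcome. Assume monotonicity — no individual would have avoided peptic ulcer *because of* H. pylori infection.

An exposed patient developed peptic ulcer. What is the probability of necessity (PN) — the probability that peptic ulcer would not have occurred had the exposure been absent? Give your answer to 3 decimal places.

PN ≈ 0.758

p₁ = P(outcome | exposed) = 669/2776 = 0.24099
p₀ = P(outcome | unexposed) = 35/601 = 0.058236
Under exogeneity and monotonicity, PN = (p₁ − p₀)/p₁.
PN = (0.24099 − 0.058236) / 0.24099 ≈ 0.7583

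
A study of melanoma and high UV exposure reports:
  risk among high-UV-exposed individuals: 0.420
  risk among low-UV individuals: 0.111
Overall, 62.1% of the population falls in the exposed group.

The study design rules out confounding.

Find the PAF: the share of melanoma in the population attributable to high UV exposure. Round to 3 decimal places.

Let p₁ = 0.42, p₀ = 0.111.
Overall risk P(Y=1) = π·p₁ + (1−π)·p₀ = 0.621×0.42 + 0.379×0.111 = 0.30289.
Under exogeneity, PAF = [P(Y=1) − p₀] / P(Y=1).
PAF = (0.30289 − 0.111) / 0.30289 ≈ 0.6335

PAF ≈ 0.634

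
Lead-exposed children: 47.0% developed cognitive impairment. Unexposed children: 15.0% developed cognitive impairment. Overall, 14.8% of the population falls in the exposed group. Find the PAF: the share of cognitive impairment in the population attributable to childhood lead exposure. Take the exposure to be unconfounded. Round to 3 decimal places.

PAF ≈ 0.240

p₁ = 0.47, p₀ = 0.15.
Overall risk P(Y=1) = π·p₁ + (1−π)·p₀ = 0.148×0.47 + 0.852×0.15 = 0.19736.
Under exogeneity, PAF = [P(Y=1) − p₀] / P(Y=1).
PAF = (0.19736 − 0.15) / 0.19736 ≈ 0.2400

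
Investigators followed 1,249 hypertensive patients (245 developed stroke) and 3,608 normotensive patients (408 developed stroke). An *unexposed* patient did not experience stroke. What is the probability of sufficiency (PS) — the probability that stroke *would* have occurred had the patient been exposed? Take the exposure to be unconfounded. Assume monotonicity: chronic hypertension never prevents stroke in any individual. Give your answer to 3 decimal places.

p₁ = P(outcome | exposed) = 245/1249 = 0.19616
p₀ = P(outcome | unexposed) = 408/3608 = 0.11308
Under exogeneity and monotonicity, PS = (p₁ − p₀) / (1 − p₀).
PS = (0.19616 − 0.11308) / (1 − 0.11308) = 0.083075 / 0.88692 ≈ 0.0937

PS ≈ 0.094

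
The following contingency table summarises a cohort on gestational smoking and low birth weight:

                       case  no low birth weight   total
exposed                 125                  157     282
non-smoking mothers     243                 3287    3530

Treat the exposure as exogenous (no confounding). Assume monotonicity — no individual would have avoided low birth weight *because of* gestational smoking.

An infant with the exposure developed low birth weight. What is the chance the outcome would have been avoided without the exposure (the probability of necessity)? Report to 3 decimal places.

p₁ = P(outcome | exposed) = 125/282 = 0.44326
p₀ = P(outcome | unexposed) = 243/3530 = 0.068839
Under exogeneity and monotonicity, PN = (p₁ − p₀)/p₁.
PN = (0.44326 − 0.068839) / 0.44326 ≈ 0.8447

PN ≈ 0.845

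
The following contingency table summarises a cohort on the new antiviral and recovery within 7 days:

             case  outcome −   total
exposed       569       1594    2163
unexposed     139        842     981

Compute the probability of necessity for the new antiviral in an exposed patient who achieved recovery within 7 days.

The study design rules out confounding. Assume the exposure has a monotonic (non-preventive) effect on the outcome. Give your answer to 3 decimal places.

PN ≈ 0.461

p₁ = P(outcome | exposed) = 569/2163 = 0.26306
p₀ = P(outcome | unexposed) = 139/981 = 0.14169
Under exogeneity and monotonicity, PN = (p₁ − p₀) / p₁.
PN = (0.26306 − 0.14169) / 0.26306 = 0.12137 / 0.26306 ≈ 0.4614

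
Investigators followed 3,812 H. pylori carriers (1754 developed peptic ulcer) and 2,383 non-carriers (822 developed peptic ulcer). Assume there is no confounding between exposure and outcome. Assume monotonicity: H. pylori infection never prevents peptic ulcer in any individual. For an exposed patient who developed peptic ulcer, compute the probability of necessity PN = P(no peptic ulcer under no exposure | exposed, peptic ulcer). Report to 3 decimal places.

PN ≈ 0.250

p₁ = P(outcome | exposed) = 1754/3812 = 0.46013
p₀ = P(outcome | unexposed) = 822/2383 = 0.34494
Under exogeneity and monotonicity, PN = (p₁ − p₀) / p₁.
PN = (0.46013 − 0.34494) / 0.46013 = 0.11518 / 0.46013 ≈ 0.2503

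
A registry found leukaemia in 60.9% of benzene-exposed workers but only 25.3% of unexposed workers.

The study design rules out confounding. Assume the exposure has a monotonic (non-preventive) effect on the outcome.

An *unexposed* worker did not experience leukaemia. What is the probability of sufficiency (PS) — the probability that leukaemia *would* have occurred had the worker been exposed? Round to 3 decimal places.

PS ≈ 0.477

p₁ = 0.609, p₀ = 0.253.
Under exogeneity and monotonicity, PS = (p₁ − p₀) / (1 − p₀).
PS = (0.609 − 0.253) / (1 − 0.253) = 0.356 / 0.747 ≈ 0.4766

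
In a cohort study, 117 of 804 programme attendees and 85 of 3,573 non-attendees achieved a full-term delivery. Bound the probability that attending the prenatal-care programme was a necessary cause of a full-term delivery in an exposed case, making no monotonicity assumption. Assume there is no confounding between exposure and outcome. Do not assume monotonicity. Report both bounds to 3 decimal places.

p₁ = P(outcome | exposed) = 117/804 = 0.14552
p₀ = P(outcome | unexposed) = 85/3573 = 0.02379
Under exogeneity alone the bounds on PN are max{0,(p₁−p₀)/p₁} ≤ PN ≤ min{1,(1−p₀)/p₁}.
  lower = (p₁ − p₀)/p₁ = 0.12173 / 0.14552 ≈ 0.8365
  upper = min{1, (1 − p₀)/p₁} = 0.97621 / 0.14552 ≈ 6.7083 → capped at 1

0.837 ≤ PN ≤ 1.000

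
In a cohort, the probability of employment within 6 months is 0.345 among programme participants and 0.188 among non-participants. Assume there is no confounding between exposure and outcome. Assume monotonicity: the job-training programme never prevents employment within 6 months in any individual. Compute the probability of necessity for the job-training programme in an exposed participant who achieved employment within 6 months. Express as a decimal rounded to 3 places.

Let p₁ = 0.345, p₀ = 0.188.
Under exogeneity and monotonicity, PN = (p₁ − p₀) / p₁.
PN = (0.345 − 0.188) / 0.345 = 0.157 / 0.345 ≈ 0.4551

PN ≈ 0.455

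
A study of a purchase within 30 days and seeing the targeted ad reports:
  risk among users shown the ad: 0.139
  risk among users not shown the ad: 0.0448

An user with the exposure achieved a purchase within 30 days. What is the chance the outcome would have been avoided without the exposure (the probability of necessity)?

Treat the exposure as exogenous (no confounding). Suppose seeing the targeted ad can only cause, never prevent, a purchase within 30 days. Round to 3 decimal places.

Let p₁ = 0.139, p₀ = 0.0448.
Under exogeneity and monotonicity, PN = (p₁ − p₀) / p₁.
PN = (0.139 − 0.0448) / 0.139 = 0.0942 / 0.139 ≈ 0.6777

PN ≈ 0.678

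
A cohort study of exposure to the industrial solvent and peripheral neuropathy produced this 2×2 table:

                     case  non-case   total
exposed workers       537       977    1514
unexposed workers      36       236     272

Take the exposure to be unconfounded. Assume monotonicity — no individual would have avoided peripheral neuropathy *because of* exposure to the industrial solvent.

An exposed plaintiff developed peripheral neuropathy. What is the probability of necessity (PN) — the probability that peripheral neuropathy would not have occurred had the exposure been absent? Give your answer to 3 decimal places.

PN ≈ 0.627

p₁ = P(outcome | exposed) = 537/1514 = 0.35469
p₀ = P(outcome | unexposed) = 36/272 = 0.13235
Under exogeneity and monotonicity, PN = (p₁ − p₀) / p₁.
PN = (0.35469 − 0.13235) / 0.35469 = 0.22234 / 0.35469 ≈ 0.6268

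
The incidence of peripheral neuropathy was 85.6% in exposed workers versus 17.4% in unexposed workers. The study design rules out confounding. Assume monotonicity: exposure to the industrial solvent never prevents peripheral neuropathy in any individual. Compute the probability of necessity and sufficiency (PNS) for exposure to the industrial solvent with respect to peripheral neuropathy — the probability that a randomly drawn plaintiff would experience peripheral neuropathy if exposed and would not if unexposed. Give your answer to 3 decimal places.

PNS ≈ 0.682

p₁ = 0.856, p₀ = 0.174.
Under exogeneity and monotonicity, PNS = p₁ − p₀.
PNS = 0.856 − 0.174 = 0.682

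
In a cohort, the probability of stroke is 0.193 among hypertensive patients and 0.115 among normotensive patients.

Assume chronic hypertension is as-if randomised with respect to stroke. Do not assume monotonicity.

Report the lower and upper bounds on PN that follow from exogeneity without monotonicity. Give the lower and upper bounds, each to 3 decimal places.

0.404 ≤ PN ≤ 1.000

Let p₁ = 0.193, p₀ = 0.115.
Under exogeneity alone the bounds on PN are max{0,(p₁−p₀)/p₁} ≤ PN ≤ min{1,(1−p₀)/p₁}.
  lower = (p₁ − p₀)/p₁ = 0.078 / 0.193 ≈ 0.4041
  upper = min{1, (1 − p₀)/p₁} = 0.885 / 0.193 ≈ 4.5855 → capped at 1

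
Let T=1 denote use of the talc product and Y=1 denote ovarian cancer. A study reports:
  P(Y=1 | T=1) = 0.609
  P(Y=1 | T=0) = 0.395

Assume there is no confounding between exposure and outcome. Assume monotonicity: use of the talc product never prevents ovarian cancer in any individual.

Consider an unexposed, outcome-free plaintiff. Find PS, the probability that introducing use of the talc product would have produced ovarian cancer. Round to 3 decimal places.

PS ≈ 0.354

Let p₁ = 0.609, p₀ = 0.395.
Under exogeneity and monotonicity, PS = (p₁ − p₀) / (1 − p₀).
PS = (0.609 − 0.395) / (1 − 0.395) = 0.214 / 0.605 ≈ 0.3537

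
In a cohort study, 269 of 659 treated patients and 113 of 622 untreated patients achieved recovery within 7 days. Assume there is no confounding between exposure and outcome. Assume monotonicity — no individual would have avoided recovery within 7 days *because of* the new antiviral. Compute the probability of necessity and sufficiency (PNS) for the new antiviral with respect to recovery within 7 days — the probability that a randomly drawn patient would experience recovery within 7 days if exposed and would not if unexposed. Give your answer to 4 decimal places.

p₁ = P(outcome | exposed) = 269/659 = 0.40819
p₀ = P(outcome | unexposed) = 113/622 = 0.18167
Under exogeneity and monotonicity, PNS = p₁ − p₀.
PNS = 0.40819 − 0.18167 = 0.22652

PNS ≈ 0.2265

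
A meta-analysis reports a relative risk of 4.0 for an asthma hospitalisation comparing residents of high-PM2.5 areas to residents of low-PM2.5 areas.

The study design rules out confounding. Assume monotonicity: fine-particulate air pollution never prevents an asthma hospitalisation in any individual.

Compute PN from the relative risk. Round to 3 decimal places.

PN ≈ 0.750

Under exogeneity and monotonicity, PN = (RR − 1) / RR = 1 − 1/RR.
PN = (4.0 − 1) / 4.0 = 3 / 4.0 ≈ 0.7500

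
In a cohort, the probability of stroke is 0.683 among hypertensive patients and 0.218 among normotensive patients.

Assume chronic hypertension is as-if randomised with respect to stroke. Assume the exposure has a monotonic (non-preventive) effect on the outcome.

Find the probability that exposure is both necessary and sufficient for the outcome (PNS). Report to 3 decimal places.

PNS ≈ 0.465

Let p₁ = 0.683, p₀ = 0.218.
Under exogeneity and monotonicity, PNS = p₁ − p₀.
PNS = 0.683 − 0.218 = 0.465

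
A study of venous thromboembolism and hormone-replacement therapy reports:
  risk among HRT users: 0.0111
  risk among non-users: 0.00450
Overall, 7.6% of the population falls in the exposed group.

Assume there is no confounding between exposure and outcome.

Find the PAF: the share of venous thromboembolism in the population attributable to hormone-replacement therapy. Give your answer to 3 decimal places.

Let p₁ = 0.0111, p₀ = 0.0045.
Overall risk P(Y=1) = π·p₁ + (1−π)·p₀ = 0.076×0.0111 + 0.924×0.0045 = 0.0050016.
Under exogeneity, PAF = [P(Y=1) − p₀] / P(Y=1).
PAF = (0.0050016 − 0.0045) / 0.0050016 ≈ 0.1003

PAF ≈ 0.100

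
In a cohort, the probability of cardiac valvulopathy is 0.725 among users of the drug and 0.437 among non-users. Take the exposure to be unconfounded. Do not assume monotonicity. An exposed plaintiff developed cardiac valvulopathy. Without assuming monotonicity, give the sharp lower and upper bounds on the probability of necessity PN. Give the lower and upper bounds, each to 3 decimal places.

0.397 ≤ PN ≤ 0.777

Let p₁ = 0.725, p₀ = 0.437.
Under exogeneity alone the bounds on PN are max{0,(p₁−p₀)/p₁} ≤ PN ≤ min{1,(1−p₀)/p₁}.
  lower = (p₁ − p₀)/p₁ = 0.288 / 0.725 ≈ 0.3972
  upper = min{1, (1 − p₀)/p₁} = 0.563 / 0.725 ≈ 0.7766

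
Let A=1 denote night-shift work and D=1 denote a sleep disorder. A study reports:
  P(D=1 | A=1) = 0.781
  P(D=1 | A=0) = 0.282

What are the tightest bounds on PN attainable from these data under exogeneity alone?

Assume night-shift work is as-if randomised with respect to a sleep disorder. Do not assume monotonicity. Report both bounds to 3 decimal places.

0.639 ≤ PN ≤ 0.919

Let p₁ = 0.781, p₀ = 0.282.
Under exogeneity alone the bounds on PN are max{0,(p₁−p₀)/p₁} ≤ PN ≤ min{1,(1−p₀)/p₁}.
  lower = (p₁ − p₀)/p₁ = 0.499 / 0.781 ≈ 0.6389
  upper = min{1, (1 − p₀)/p₁} = 0.718 / 0.781 ≈ 0.9193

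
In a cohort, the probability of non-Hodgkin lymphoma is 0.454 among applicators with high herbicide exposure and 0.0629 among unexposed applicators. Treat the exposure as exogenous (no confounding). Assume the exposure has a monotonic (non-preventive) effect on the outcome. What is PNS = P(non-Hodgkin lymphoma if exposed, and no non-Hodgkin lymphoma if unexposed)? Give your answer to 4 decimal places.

PNS ≈ 0.3911

Let p₁ = 0.454, p₀ = 0.0629.
Under exogeneity and monotonicity, PNS = p₁ − p₀.
PNS = 0.454 − 0.0629 = 0.3911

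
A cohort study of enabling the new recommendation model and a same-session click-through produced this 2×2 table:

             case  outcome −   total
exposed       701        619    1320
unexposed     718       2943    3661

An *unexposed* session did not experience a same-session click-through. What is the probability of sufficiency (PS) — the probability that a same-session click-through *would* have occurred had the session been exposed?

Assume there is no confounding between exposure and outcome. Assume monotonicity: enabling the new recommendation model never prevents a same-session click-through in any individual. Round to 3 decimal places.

PS ≈ 0.417

p₁ = P(outcome | exposed) = 701/1320 = 0.53106
p₀ = P(outcome | unexposed) = 718/3661 = 0.19612
Under exogeneity and monotonicity, PS = (p₁ − p₀)/(1 − p₀).
PS = (0.53106 − 0.19612) / 0.80388 ≈ 0.4167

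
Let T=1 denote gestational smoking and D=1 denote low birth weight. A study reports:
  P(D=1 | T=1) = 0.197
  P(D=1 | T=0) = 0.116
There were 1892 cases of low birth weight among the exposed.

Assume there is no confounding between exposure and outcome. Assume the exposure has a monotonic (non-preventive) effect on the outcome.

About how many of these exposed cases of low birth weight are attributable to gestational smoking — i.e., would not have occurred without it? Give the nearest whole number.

Let p₁ = 0.197, p₀ = 0.116.
PN = (p₁ − p₀)/p₁ = (0.197 − 0.116) / 0.197 ≈ 0.41117.
Attributable cases ≈ PN × (exposed cases) = 0.41117 × 1892 ≈ 777.93.

about 778 cases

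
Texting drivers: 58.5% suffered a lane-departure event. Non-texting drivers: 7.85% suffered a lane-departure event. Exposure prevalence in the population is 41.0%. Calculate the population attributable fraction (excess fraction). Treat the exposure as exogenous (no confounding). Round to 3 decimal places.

PAF ≈ 0.726

p₁ = 0.585, p₀ = 0.0785.
Overall risk P(Y=1) = π·p₁ + (1−π)·p₀ = 0.41×0.585 + 0.59×0.0785 = 0.28617.
Under exogeneity, PAF = [P(Y=1) − p₀] / P(Y=1).
PAF = (0.28617 − 0.0785) / 0.28617 ≈ 0.7257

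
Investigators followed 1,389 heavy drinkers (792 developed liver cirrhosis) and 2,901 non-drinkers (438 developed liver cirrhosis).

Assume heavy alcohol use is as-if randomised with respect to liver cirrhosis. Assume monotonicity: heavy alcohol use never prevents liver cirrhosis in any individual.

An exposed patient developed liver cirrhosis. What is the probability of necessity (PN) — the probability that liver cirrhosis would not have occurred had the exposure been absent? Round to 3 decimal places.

PN ≈ 0.735

p₁ = P(outcome | exposed) = 792/1389 = 0.57019
p₀ = P(outcome | unexposed) = 438/2901 = 0.15098
Under exogeneity and monotonicity, PN = (p₁ − p₀) / p₁.
PN = (0.57019 − 0.15098) / 0.57019 = 0.41921 / 0.57019 ≈ 0.7352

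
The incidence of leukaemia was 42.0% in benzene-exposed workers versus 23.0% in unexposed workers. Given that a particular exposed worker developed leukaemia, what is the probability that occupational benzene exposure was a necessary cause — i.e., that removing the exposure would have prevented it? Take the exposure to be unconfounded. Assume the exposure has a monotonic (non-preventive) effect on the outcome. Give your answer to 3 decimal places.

p₁ = 0.42, p₀ = 0.23.
Under exogeneity and monotonicity, PN = (p₁ − p₀) / p₁.
PN = (0.42 − 0.23) / 0.42 = 0.19 / 0.42 ≈ 0.4524

PN ≈ 0.452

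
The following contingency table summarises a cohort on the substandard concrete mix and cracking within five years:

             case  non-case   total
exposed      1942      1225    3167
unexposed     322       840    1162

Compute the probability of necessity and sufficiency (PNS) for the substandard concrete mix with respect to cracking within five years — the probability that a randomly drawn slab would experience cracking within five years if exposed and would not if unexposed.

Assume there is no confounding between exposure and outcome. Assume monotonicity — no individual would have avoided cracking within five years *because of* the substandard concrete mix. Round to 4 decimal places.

PNS ≈ 0.3361

p₁ = P(outcome | exposed) = 1942/3167 = 0.6132
p₀ = P(outcome | unexposed) = 322/1162 = 0.27711
Under exogeneity and monotonicity, PNS = p₁ − p₀.
PNS = 0.6132 − 0.27711 = 0.33609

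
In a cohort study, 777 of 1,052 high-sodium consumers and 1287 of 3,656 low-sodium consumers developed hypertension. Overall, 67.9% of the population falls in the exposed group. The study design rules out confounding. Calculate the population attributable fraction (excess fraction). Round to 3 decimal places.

p₁ = P(outcome | exposed) = 777/1052 = 0.73859
p₀ = P(outcome | unexposed) = 1287/3656 = 0.35202
Overall risk P(Y=1) = π·p₁ + (1−π)·p₀ = 0.679×0.73859 + 0.321×0.35202 = 0.6145.
Under exogeneity, PAF = [P(Y=1) − p₀] / P(Y=1).
PAF = (0.6145 − 0.35202) / 0.6145 ≈ 0.4271

PAF ≈ 0.427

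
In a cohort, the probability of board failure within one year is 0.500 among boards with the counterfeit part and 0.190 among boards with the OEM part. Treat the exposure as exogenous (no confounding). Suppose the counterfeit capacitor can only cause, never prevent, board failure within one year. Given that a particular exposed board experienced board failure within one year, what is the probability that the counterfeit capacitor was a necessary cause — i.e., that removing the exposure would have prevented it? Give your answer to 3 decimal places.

Let p₁ = 0.5, p₀ = 0.19.
Under exogeneity and monotonicity, PN = (p₁ − p₀) / p₁.
PN = (0.5 − 0.19) / 0.5 = 0.31 / 0.5 ≈ 0.6200

PN ≈ 0.620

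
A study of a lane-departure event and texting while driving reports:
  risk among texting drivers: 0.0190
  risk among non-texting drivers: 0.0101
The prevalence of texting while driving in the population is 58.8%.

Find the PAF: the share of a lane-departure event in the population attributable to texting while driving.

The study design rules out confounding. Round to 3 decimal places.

PAF ≈ 0.341

Let p₁ = 0.019, p₀ = 0.0101.
Overall risk P(Y=1) = π·p₁ + (1−π)·p₀ = 0.588×0.019 + 0.412×0.0101 = 0.015333.
Under exogeneity, PAF = [P(Y=1) − p₀] / P(Y=1).
PAF = (0.015333 − 0.0101) / 0.015333 ≈ 0.3413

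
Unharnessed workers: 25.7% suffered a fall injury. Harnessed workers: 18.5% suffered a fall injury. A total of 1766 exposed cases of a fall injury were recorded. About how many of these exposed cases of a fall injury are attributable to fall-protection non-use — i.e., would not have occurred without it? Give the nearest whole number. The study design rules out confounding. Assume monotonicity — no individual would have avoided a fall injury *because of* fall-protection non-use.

p₁ = 0.257, p₀ = 0.185.
PN = (p₁ − p₀)/p₁ = (0.257 − 0.185) / 0.257 ≈ 0.28016.
Attributable cases ≈ PN × (exposed cases) = 0.28016 × 1766 ≈ 494.75.

about 495 cases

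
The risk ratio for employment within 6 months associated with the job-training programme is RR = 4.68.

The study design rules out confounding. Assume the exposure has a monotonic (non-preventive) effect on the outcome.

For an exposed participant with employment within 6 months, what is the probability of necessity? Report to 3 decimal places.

PN ≈ 0.786

Under exogeneity and monotonicity, PN = (RR − 1) / RR = 1 − 1/RR.
PN = (4.68 − 1) / 4.68 = 3.68 / 4.68 ≈ 0.7863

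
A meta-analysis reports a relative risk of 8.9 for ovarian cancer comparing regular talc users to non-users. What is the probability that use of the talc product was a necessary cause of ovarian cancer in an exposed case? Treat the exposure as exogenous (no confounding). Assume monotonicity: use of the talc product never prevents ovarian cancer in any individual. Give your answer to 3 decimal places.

PN ≈ 0.888

Under exogeneity and monotonicity, PN = (RR − 1) / RR = 1 − 1/RR.
PN = (8.9 − 1) / 8.9 = 7.9 / 8.9 ≈ 0.8876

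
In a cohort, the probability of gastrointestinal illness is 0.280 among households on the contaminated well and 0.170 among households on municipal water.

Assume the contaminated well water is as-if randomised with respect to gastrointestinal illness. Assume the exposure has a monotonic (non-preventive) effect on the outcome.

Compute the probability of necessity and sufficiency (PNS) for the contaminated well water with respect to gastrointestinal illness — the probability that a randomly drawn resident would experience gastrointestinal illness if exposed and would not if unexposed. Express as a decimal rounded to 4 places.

Let p₁ = 0.28, p₀ = 0.17.
Under exogeneity and monotonicity, PNS = p₁ − p₀.
PNS = 0.28 − 0.17 = 0.11

PNS ≈ 0.1100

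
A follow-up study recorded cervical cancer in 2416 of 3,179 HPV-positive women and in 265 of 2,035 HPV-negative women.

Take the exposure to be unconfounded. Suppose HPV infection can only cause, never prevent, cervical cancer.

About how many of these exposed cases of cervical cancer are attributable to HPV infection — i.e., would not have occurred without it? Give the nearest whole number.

p₁ = P(outcome | exposed) = 2416/3179 = 0.75999
p₀ = P(outcome | unexposed) = 265/2035 = 0.13022
PN = (p₁ − p₀)/p₁ = (0.75999 − 0.13022) / 0.75999 ≈ 0.82865.
Attributable cases ≈ PN × (exposed cases) = 0.82865 × 2416 ≈ 2002.03.

about 2002 cases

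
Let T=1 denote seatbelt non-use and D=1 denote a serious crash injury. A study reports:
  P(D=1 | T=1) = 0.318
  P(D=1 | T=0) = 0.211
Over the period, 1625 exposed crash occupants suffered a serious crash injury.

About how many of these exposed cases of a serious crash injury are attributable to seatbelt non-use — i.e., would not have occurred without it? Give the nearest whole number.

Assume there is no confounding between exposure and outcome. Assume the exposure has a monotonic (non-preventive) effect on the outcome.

about 547 cases

Let p₁ = 0.318, p₀ = 0.211.
PN = (p₁ − p₀)/p₁ = (0.318 − 0.211) / 0.318 ≈ 0.33648.
Attributable cases ≈ PN × (exposed cases) = 0.33648 × 1625 ≈ 546.78.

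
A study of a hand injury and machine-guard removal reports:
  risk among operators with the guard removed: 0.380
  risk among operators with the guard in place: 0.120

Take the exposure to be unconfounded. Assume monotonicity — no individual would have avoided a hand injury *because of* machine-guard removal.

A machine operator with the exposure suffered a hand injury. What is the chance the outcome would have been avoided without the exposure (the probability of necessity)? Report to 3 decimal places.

PN ≈ 0.684

Let p₁ = 0.38, p₀ = 0.12.
Under exogeneity and monotonicity, PN = (p₁ − p₀) / p₁.
PN = (0.38 − 0.12) / 0.38 = 0.26 / 0.38 ≈ 0.6842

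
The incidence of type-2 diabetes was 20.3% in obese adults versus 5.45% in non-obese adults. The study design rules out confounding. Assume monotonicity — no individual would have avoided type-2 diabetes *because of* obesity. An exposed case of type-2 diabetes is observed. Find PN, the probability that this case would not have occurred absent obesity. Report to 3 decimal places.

p₁ = 0.203, p₀ = 0.0545.
Under exogeneity and monotonicity, PN = (p₁ − p₀) / p₁.
PN = (0.203 − 0.0545) / 0.203 = 0.1485 / 0.203 ≈ 0.7315

PN ≈ 0.732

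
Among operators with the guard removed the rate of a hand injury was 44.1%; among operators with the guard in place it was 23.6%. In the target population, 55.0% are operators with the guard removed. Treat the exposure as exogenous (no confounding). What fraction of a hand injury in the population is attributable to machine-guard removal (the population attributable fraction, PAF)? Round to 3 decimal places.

PAF ≈ 0.323

p₁ = 0.441, p₀ = 0.236.
Overall risk P(Y=1) = π·p₁ + (1−π)·p₀ = 0.55×0.441 + 0.45×0.236 = 0.34875.
Under exogeneity, PAF = [P(Y=1) − p₀] / P(Y=1).
PAF = (0.34875 − 0.236) / 0.34875 ≈ 0.3233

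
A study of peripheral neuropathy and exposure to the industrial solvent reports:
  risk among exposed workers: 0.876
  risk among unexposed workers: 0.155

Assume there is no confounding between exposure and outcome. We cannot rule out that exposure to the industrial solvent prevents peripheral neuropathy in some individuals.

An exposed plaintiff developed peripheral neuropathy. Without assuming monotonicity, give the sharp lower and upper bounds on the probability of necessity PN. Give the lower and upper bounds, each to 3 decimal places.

0.823 ≤ PN ≤ 0.965

Let p₁ = 0.876, p₀ = 0.155.
Under exogeneity alone the bounds on PN are max{0,(p₁−p₀)/p₁} ≤ PN ≤ min{1,(1−p₀)/p₁}.
  lower = (p₁ − p₀)/p₁ = 0.721 / 0.876 ≈ 0.8231
  upper = min{1, (1 − p₀)/p₁} = 0.845 / 0.876 ≈ 0.9646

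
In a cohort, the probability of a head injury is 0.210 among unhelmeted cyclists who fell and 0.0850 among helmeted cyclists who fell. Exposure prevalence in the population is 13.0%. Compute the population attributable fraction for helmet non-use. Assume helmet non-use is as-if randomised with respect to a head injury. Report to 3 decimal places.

Let p₁ = 0.21, p₀ = 0.085.
Overall risk P(Y=1) = π·p₁ + (1−π)·p₀ = 0.13×0.21 + 0.87×0.085 = 0.10125.
Under exogeneity, PAF = [P(Y=1) − p₀] / P(Y=1).
PAF = (0.10125 − 0.085) / 0.10125 ≈ 0.1605

PAF ≈ 0.160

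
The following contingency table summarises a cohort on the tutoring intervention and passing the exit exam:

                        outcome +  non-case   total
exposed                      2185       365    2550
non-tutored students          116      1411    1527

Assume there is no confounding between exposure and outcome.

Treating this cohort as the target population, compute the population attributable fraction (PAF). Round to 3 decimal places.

p₁ = P(outcome | exposed) = 2185/2550 = 0.85686
p₀ = P(outcome | unexposed) = 116/1527 = 0.075966
Exposure prevalence π = 2550/4077 = 0.62546; overall risk P(Y=1) = 0.56439.
Under exogeneity, PAF = [P(Y=1) − p₀]/P(Y=1).
PAF = (0.56439 − 0.075966) / 0.56439 ≈ 0.8654

PAF ≈ 0.865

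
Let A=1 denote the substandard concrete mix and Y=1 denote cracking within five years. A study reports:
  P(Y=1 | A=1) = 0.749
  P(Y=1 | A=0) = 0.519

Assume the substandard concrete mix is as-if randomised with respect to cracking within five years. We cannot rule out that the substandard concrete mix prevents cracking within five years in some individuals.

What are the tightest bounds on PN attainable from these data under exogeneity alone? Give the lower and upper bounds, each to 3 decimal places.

Let p₁ = 0.749, p₀ = 0.519.
Under exogeneity alone the bounds on PN are max{0,(p₁−p₀)/p₁} ≤ PN ≤ min{1,(1−p₀)/p₁}.
  lower = (p₁ − p₀)/p₁ = 0.23 / 0.749 ≈ 0.3071
  upper = min{1, (1 − p₀)/p₁} = 0.481 / 0.749 ≈ 0.6422

0.307 ≤ PN ≤ 0.642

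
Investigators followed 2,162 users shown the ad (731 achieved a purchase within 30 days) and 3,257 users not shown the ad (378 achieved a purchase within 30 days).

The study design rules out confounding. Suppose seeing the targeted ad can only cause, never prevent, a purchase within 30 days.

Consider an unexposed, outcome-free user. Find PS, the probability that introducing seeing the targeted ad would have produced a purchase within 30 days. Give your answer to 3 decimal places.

p₁ = P(outcome | exposed) = 731/2162 = 0.33811
p₀ = P(outcome | unexposed) = 378/3257 = 0.11606
Under exogeneity and monotonicity, PS = (p₁ − p₀) / (1 − p₀).
PS = (0.33811 − 0.11606) / (1 − 0.11606) = 0.22206 / 0.88394 ≈ 0.2512

PS ≈ 0.251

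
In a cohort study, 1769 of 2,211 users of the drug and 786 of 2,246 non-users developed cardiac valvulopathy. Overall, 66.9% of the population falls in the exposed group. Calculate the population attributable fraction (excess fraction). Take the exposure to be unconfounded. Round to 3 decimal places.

p₁ = P(outcome | exposed) = 1769/2211 = 0.80009
p₀ = P(outcome | unexposed) = 786/2246 = 0.34996
Overall risk P(Y=1) = π·p₁ + (1−π)·p₀ = 0.669×0.80009 + 0.331×0.34996 = 0.6511.
Under exogeneity, PAF = [P(Y=1) − p₀] / P(Y=1).
PAF = (0.6511 − 0.34996) / 0.6511 ≈ 0.4625

PAF ≈ 0.463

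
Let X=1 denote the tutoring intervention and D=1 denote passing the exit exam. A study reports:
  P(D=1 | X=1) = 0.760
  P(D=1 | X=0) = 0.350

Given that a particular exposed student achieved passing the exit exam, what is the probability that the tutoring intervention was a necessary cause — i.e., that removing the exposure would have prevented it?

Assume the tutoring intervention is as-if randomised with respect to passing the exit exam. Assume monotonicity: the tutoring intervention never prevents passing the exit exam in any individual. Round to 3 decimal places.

PN ≈ 0.539

Let p₁ = 0.76, p₀ = 0.35.
Under exogeneity and monotonicity, PN = (p₁ − p₀) / p₁.
PN = (0.76 − 0.35) / 0.76 = 0.41 / 0.76 ≈ 0.5395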